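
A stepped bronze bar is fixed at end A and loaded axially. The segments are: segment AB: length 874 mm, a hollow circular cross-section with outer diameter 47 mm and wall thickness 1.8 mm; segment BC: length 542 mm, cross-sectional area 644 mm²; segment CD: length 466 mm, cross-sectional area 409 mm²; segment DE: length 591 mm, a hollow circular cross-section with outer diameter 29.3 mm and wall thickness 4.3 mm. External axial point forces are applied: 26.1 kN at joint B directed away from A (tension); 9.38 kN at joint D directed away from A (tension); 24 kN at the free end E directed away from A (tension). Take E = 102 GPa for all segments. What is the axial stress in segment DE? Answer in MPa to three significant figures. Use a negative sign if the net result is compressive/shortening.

Internal axial forces (sectioning from the free end, tension +): N_DE = 24 kN, N_CD = 33.38 kN, N_BC = 33.38 kN, N_AB = 59.48 kN.
A_DE = 337.7 mm².
σ_DE = N_DE/A_DE = 24000/337.7 = 71.06 MPa.

71.1 MPa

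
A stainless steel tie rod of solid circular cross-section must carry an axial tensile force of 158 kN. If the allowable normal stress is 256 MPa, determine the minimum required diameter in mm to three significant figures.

Required area A ≥ P/σ_allow = 158000/256 = 617.2 mm².
For a solid circular section, d ≥ √(4A/π) = 28.03 mm.

28.0 mm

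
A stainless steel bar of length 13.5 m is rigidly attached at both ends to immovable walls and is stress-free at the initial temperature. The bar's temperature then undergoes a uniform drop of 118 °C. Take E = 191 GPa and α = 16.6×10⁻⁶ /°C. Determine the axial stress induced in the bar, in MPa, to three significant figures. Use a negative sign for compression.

374 MPa

Free thermal expansion αLΔT = 16.6e-6 · 13500 · -118 = -26.44 mm.
The walls impose strain ε = −(-26.44)/13500 = 1.9588e-03; σ = Eε = 191000 · 1.9588e-03 = 374.1 MPa.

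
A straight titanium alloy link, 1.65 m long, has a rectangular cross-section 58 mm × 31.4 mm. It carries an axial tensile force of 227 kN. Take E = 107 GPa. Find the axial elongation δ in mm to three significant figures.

1.92 mm

A = 1821 mm².
δ_mech = NL/(AE) = 227000·1650/(1821·107000) = 1.922 mm.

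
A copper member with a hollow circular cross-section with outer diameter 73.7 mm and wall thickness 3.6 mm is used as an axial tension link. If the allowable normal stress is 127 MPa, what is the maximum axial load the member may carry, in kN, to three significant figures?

A = 792.8 mm².
P_max = σ_allow · A = 127 · 792.8 = 100700 N = 100.7 kN.

101 kN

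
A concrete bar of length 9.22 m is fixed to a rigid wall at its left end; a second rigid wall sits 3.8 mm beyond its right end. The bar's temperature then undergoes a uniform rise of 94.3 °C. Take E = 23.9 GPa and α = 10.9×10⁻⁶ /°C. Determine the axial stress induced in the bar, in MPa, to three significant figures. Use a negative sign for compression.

-14.7 MPa

Free thermal expansion αLΔT = 10.9e-6 · 9220 · 94.3 = 9.477 mm.
The walls engage after the gap closes; constrained expansion = 9.477 − 3.8 = 5.677 mm.
The walls impose strain ε = −(5.677)/9220 = -6.1572e-04; σ = Eε = 23900 · -6.1572e-04 = -14.72 MPa.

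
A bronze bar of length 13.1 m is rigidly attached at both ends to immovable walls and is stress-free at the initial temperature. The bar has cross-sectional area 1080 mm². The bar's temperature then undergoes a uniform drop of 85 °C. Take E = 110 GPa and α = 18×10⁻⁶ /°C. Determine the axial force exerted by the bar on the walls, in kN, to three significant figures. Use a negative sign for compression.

182 kN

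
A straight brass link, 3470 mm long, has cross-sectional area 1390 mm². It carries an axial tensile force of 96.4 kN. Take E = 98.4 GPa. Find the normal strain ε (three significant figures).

7.05e-04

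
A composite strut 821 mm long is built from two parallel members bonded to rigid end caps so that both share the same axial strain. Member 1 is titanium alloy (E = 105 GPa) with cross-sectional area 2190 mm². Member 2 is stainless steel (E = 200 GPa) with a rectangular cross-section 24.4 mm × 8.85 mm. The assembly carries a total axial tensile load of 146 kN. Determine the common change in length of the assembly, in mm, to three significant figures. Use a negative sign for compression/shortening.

A_2 = 215.9 mm².
Equal strain + equilibrium ⇒ each member carries load in proportion to AE: A₁E₁ = 230000000 N, A₂E₂ = 43190000 N, ΣAE = 273100000 N.
δ = PL/ΣAE = 146000·821/273100000 = 0.4388 mm.

0.439 mm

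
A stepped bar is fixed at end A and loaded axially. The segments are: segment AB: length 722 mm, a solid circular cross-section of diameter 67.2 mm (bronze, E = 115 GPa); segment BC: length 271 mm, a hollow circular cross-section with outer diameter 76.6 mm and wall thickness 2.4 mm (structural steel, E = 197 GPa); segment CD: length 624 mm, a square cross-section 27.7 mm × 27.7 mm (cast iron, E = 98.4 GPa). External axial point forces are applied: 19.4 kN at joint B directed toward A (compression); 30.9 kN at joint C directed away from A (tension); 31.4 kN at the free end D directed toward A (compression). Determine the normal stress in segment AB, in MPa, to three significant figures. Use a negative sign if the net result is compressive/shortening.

-5.61 MPa

Internal axial forces (sectioning from the free end, tension +): N_CD = -31.4 kN, N_BC = -0.5 kN, N_AB = -19.9 kN.
A_AB = 3547 mm².
σ_AB = N_AB/A_AB = -19900/3547 = -5.611 MPa.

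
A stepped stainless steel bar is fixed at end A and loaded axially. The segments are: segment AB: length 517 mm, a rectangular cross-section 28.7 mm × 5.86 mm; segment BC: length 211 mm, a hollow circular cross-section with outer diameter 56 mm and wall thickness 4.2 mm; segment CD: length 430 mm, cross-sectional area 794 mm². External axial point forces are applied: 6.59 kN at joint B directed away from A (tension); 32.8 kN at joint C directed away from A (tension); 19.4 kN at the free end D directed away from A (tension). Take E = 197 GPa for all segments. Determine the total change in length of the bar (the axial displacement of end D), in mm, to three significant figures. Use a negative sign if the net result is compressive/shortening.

Internal axial forces (sectioning from the free end, tension +): N_CD = 19.4 kN, N_BC = 52.2 kN, N_AB = 58.79 kN.
A_AB = 168.2 mm².
A_BC = 683.5 mm².
δ_AB = 58790·517/(168.2·197000) = 0.9174 mm
δ_BC = 52200·211/(683.5·197000) = 0.0818 mm
δ_CD = 19400·430/(794·197000) = 0.05333 mm
δ = Σδ_i = 1.053 mm.

1.05 mm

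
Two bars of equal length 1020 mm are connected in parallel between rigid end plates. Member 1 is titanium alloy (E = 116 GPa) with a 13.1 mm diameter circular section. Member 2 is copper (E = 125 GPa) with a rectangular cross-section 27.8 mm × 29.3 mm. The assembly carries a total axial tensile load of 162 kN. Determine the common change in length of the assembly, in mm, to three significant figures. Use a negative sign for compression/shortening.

1.41 mm

A_1 = 134.8 mm².
A_2 = 814.5 mm².
Equal strain + equilibrium ⇒ each member carries load in proportion to AE: A₁E₁ = 15630000 N, A₂E₂ = 101800000 N, ΣAE = 117500000 N.
δ = PL/ΣAE = 162000·1020/117500000 = 1.407 mm.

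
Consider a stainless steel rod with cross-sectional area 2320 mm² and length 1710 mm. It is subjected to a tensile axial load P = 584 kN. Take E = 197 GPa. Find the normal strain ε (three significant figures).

0.00128

σ = N/A = 251.7 MPa; ε = σ/E = 251.7/197000 = 1.278e-03.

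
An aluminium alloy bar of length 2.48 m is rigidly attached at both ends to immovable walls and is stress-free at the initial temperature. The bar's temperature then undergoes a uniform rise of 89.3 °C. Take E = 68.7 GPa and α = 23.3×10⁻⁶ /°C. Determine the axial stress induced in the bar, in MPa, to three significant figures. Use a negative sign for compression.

Free thermal expansion αLΔT = 23.3e-6 · 2480 · 89.3 = 5.16 mm.
The walls impose strain ε = −(5.16)/2480 = -2.0807e-03; σ = Eε = 68700 · -2.0807e-03 = -142.9 MPa.

-143 MPa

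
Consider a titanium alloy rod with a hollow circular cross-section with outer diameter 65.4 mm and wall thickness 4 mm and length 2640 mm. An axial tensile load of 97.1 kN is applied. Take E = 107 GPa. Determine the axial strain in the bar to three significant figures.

A = 771.6 mm².
σ = N/A = 125.8 MPa; ε = σ/E = 125.8/107000 = 1.176e-03.

0.00118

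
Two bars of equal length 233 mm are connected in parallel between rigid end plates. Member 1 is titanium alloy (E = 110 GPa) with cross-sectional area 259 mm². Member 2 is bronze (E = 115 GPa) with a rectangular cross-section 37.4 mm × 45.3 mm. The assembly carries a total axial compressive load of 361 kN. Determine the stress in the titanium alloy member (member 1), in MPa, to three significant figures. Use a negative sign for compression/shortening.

-178 MPa

A_2 = 1694 mm².
Equal strain + equilibrium ⇒ each member carries load in proportion to AE: A₁E₁ = 28490000 N, A₂E₂ = 194800000 N, ΣAE = 223300000 N.
σ₁ = P·E₁/ΣAE = -361000·110000/223300000 = -177.8 MPa.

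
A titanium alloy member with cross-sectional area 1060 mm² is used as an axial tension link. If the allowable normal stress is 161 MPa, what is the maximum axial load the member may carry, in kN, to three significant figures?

171 kN

P_max = σ_allow · A = 161 · 1060 = 170700 N = 170.7 kN.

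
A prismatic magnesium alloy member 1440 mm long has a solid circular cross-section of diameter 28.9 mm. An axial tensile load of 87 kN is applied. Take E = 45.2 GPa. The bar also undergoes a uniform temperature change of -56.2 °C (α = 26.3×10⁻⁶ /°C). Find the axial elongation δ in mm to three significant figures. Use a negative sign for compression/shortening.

A = 656 mm².
δ_mech = NL/(AE) = 87000·1440/(656·45200) = 4.225 mm.
δ_thermal = αLΔT = 26.3e-6·1440·-56.2 = -2.128 mm.
δ = δ_mech + δ_thermal = 2.097 mm.

2.10 mm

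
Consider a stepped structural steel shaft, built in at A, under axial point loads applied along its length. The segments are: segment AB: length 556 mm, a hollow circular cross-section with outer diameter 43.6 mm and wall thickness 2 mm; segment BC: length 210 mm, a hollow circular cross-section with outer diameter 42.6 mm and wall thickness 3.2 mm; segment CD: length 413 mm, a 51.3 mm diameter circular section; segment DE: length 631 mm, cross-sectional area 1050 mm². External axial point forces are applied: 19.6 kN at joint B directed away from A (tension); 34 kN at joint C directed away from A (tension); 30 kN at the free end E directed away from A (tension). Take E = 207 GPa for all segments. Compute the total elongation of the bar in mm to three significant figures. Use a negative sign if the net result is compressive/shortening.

1.14 mm

Internal axial forces (sectioning from the free end, tension +): N_DE = 30 kN, N_CD = 30 kN, N_BC = 64 kN, N_AB = 83.6 kN.
A_AB = 261.4 mm².
A_BC = 396.1 mm².
A_CD = 2067 mm².
δ_AB = 83600·556/(261.4·207000) = 0.8591 mm
δ_BC = 64000·210/(396.1·207000) = 0.1639 mm
δ_CD = 30000·413/(2067·207000) = 0.02896 mm
δ_DE = 30000·631/(1050·207000) = 0.08709 mm
δ = Σδ_i = 1.139 mm.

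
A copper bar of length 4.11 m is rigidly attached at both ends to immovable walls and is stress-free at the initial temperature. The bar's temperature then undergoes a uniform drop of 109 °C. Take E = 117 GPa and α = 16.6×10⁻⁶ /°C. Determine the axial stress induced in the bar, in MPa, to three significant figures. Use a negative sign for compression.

Free thermal expansion αLΔT = 16.6e-6 · 4110 · -109 = -7.437 mm.
The walls impose strain ε = −(-7.437)/4110 = 1.8094e-03; σ = Eε = 117000 · 1.8094e-03 = 211.7 MPa.

212 MPa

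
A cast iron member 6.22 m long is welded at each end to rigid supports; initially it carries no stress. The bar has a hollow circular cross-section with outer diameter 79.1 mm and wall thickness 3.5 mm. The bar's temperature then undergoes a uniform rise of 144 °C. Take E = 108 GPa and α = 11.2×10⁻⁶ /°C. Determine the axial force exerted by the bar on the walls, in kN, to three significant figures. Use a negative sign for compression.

Free thermal expansion αLΔT = 11.2e-6 · 6220 · 144 = 10.03 mm.
The walls impose strain ε = −(10.03)/6220 = -1.6128e-03; σ = Eε = 108000 · -1.6128e-03 = -174.2 MPa.
Wall reaction R = σ·A = -174.2·831.3 = -144800 N = -144.8 kN.

-145 kN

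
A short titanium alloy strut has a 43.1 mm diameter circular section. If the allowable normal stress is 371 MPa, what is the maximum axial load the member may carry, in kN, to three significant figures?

541 kN

A = 1459 mm².
P_max = σ_allow · A = 371 · 1459 = 541300 N = 541.3 kN.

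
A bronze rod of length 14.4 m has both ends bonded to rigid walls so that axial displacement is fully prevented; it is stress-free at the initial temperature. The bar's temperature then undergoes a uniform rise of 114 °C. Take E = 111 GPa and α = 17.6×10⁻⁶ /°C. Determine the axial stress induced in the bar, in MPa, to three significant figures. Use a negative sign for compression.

Free thermal expansion αLΔT = 17.6e-6 · 14400 · 114 = 28.89 mm.
The walls impose strain ε = −(28.89)/14400 = -2.0064e-03; σ = Eε = 111000 · -2.0064e-03 = -222.7 MPa.

-223 MPa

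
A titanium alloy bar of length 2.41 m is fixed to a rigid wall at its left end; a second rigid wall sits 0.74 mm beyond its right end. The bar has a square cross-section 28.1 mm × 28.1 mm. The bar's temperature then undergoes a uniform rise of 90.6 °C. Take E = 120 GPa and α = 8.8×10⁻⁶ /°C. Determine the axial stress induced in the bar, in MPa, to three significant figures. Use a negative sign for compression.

-58.8 MPa

Free thermal expansion αLΔT = 8.8e-6 · 2410 · 90.6 = 1.921 mm.
The walls engage after the gap closes; constrained expansion = 1.921 − 0.74 = 1.181 mm.
The walls impose strain ε = −(1.181)/2410 = -4.9023e-04; σ = Eε = 120000 · -4.9023e-04 = -58.83 MPa.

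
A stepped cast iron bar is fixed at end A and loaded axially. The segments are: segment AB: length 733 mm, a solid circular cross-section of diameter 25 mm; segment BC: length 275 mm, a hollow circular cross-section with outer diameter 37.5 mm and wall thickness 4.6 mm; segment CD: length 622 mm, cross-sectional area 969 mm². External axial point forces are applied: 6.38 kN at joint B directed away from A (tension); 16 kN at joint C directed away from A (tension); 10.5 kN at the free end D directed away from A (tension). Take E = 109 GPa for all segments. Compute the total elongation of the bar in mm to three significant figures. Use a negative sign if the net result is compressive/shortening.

0.653 mm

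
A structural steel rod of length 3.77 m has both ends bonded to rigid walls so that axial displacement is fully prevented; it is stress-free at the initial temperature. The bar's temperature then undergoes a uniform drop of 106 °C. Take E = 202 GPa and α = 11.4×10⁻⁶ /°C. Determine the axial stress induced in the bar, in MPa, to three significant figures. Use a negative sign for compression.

244 MPa

Free thermal expansion αLΔT = 11.4e-6 · 3770 · -106 = -4.556 mm.
The walls impose strain ε = −(-4.556)/3770 = 1.2084e-03; σ = Eε = 202000 · 1.2084e-03 = 244.1 MPa.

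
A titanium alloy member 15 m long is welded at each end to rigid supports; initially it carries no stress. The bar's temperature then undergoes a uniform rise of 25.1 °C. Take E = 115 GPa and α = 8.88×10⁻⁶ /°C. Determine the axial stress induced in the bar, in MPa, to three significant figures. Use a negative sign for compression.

-25.6 MPa

Free thermal expansion αLΔT = 8.88e-6 · 15000 · 25.1 = 3.343 mm.
The walls impose strain ε = −(3.343)/15000 = -2.2289e-04; σ = Eε = 115000 · -2.2289e-04 = -25.63 MPa.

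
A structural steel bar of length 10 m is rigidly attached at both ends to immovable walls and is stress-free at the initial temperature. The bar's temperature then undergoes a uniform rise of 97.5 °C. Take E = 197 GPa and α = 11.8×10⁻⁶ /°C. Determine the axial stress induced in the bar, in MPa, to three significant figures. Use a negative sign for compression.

-227 MPa

Free thermal expansion αLΔT = 11.8e-6 · 10000 · 97.5 = 11.51 mm.
The walls impose strain ε = −(11.51)/10000 = -1.1505e-03; σ = Eε = 197000 · -1.1505e-03 = -226.6 MPa.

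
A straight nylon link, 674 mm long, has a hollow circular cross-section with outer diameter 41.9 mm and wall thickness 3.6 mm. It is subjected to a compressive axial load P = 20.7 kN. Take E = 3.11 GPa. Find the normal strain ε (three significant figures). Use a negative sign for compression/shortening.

A = 433.2 mm².
σ = N/A = -47.79 MPa; ε = σ/E = -47.79/3110 = -1.537e-02.

-0.0154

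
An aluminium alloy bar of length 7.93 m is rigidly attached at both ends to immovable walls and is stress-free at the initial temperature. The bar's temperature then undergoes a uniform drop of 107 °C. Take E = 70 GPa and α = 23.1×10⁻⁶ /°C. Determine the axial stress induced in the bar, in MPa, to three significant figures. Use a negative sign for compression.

173 MPa

Free thermal expansion αLΔT = 23.1e-6 · 7930 · -107 = -19.6 mm.
The walls impose strain ε = −(-19.6)/7930 = 2.4717e-03; σ = Eε = 70000 · 2.4717e-03 = 173 MPa.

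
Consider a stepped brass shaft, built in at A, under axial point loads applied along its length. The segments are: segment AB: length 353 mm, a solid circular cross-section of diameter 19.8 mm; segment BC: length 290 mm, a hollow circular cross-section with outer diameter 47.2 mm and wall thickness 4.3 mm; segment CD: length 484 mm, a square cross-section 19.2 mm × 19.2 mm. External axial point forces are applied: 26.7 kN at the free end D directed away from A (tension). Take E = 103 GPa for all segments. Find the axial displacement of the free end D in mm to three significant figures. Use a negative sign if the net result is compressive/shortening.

Internal axial forces (sectioning from the free end, tension +): N_CD = 26.7 kN, N_BC = 26.7 kN, N_AB = 26.7 kN.
A_AB = 307.9 mm².
A_BC = 579.5 mm².
A_CD = 368.6 mm².
δ_AB = 26700·353/(307.9·103000) = 0.2972 mm
δ_BC = 26700·290/(579.5·103000) = 0.1297 mm
δ_CD = 26700·484/(368.6·103000) = 0.3403 mm
δ = Σδ_i = 0.7672 mm.

0.767 mm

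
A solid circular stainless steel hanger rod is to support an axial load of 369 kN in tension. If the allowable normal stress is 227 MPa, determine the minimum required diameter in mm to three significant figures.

Required area A ≥ P/σ_allow = 369000/227 = 1626 mm².
For a solid circular section, d ≥ √(4A/π) = 45.49 mm.

45.5 mm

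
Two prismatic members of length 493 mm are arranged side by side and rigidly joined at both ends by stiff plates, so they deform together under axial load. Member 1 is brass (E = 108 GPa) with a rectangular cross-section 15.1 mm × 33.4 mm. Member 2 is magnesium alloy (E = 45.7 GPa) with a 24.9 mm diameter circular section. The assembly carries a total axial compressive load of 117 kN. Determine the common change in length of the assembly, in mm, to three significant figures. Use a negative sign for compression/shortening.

A_1 = 504.3 mm².
A_2 = 487 mm².
Equal strain + equilibrium ⇒ each member carries load in proportion to AE: A₁E₁ = 54470000 N, A₂E₂ = 22250000 N, ΣAE = 76720000 N.
δ = PL/ΣAE = -117000·493/76720000 = -0.7518 mm.

-0.752 mm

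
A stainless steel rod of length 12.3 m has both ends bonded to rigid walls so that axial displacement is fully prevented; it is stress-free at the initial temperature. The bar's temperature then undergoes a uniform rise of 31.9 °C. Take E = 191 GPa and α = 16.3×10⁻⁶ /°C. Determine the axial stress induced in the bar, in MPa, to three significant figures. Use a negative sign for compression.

-99.3 MPa

Free thermal expansion αLΔT = 16.3e-6 · 12300 · 31.9 = 6.396 mm.
The walls impose strain ε = −(6.396)/12300 = -5.1997e-04; σ = Eε = 191000 · -5.1997e-04 = -99.31 MPa.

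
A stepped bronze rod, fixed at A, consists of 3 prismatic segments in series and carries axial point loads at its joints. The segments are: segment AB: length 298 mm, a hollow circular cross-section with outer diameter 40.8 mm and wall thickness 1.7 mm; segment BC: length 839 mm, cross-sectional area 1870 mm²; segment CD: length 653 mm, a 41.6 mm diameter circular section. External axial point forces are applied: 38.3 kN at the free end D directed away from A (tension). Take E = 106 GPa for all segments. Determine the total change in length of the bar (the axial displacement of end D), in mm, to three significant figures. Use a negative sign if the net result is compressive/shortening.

0.851 mm

Internal axial forces (sectioning from the free end, tension +): N_CD = 38.3 kN, N_BC = 38.3 kN, N_AB = 38.3 kN.
A_AB = 208.8 mm².
A_CD = 1359 mm².
δ_AB = 38300·298/(208.8·106000) = 0.5156 mm
δ_BC = 38300·839/(1870·106000) = 0.1621 mm
δ_CD = 38300·653/(1359·106000) = 0.1736 mm
δ = Σδ_i = 0.8513 mm.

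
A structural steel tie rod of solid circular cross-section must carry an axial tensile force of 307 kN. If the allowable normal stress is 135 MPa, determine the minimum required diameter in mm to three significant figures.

53.8 mm

Required area A ≥ P/σ_allow = 307000/135 = 2274 mm².
For a solid circular section, d ≥ √(4A/π) = 53.81 mm.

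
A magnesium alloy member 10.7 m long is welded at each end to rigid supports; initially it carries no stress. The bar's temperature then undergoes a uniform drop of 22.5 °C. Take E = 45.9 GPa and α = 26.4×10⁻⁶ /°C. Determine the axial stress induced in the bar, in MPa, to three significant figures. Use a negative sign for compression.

Free thermal expansion αLΔT = 26.4e-6 · 10700 · -22.5 = -6.356 mm.
The walls impose strain ε = −(-6.356)/10700 = 5.9400e-04; σ = Eε = 45900 · 5.9400e-04 = 27.26 MPa.

27.3 MPa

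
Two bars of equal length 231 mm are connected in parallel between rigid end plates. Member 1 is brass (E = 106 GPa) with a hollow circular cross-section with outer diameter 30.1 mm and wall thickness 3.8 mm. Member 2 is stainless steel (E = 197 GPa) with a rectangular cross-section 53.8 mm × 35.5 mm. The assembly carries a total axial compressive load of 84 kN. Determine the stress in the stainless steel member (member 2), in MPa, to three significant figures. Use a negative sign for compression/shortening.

-40.4 MPa

A_1 = 314 mm².
A_2 = 1910 mm².
Equal strain + equilibrium ⇒ each member carries load in proportion to AE: A₁E₁ = 33280000 N, A₂E₂ = 376300000 N, ΣAE = 409500000 N.
σ₂ = P·E₂/ΣAE = -84000·197000/409500000 = -40.41 MPa.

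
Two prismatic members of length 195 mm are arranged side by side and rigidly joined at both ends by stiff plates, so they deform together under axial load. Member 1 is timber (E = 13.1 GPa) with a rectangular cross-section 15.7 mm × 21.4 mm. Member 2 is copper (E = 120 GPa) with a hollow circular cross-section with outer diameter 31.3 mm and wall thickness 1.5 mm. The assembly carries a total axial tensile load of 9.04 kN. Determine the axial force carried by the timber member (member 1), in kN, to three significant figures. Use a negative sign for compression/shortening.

1.87 kN

A_1 = 336 mm².
A_2 = 140.4 mm².
Equal strain + equilibrium ⇒ each member carries load in proportion to AE: A₁E₁ = 4401000 N, A₂E₂ = 16850000 N, ΣAE = 21250000 N.
F₁ = P·A₁E₁/ΣAE = 9040·4401000/21250000 = 1872 N.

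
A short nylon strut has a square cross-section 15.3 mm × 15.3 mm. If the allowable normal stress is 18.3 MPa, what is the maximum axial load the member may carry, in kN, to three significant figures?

4.28 kN

A = 234.1 mm².
P_max = σ_allow · A = 18.3 · 234.1 = 4284 N = 4.284 kN.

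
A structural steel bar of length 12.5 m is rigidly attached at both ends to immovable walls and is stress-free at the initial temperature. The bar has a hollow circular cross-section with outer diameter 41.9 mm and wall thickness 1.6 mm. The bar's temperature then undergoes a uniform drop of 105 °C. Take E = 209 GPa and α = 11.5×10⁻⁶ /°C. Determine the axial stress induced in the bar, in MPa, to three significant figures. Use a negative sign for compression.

252 MPa

Free thermal expansion αLΔT = 11.5e-6 · 12500 · -105 = -15.09 mm.
The walls impose strain ε = −(-15.09)/12500 = 1.2075e-03; σ = Eε = 209000 · 1.2075e-03 = 252.4 MPa.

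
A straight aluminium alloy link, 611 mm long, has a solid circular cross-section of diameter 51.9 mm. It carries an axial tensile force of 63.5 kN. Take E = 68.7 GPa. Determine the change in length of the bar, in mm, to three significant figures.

A = 2116 mm².
δ_mech = NL/(AE) = 63500·611/(2116·68700) = 0.267 mm.

0.267 mm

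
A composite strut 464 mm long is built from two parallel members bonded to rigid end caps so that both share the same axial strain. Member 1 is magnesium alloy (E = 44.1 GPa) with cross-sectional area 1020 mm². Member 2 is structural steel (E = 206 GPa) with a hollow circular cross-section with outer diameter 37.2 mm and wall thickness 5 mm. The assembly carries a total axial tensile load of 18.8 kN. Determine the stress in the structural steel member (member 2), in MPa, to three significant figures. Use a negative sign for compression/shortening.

A_2 = 505.8 mm².
Equal strain + equilibrium ⇒ each member carries load in proportion to AE: A₁E₁ = 44980000 N, A₂E₂ = 104200000 N, ΣAE = 149200000 N.
σ₂ = P·E₂/ΣAE = 18800·206000/149200000 = 25.96 MPa.

26.0 MPa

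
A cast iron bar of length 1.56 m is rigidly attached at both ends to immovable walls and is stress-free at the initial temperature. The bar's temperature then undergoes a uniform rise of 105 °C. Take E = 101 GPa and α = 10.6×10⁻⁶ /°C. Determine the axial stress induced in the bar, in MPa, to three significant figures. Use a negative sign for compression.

-112 MPa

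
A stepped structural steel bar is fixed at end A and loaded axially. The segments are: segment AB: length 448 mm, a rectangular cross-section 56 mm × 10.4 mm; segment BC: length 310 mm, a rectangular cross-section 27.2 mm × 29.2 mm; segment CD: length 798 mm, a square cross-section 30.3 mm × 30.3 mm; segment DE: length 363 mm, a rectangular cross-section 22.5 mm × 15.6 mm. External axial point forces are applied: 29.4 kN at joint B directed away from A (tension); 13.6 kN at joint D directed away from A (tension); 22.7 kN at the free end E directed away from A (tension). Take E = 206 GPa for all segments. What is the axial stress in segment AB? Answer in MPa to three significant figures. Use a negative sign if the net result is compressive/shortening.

Internal axial forces (sectioning from the free end, tension +): N_DE = 22.7 kN, N_CD = 36.3 kN, N_BC = 36.3 kN, N_AB = 65.7 kN.
A_AB = 582.4 mm².
σ_AB = N_AB/A_AB = 65700/582.4 = 112.8 MPa.

113 MPa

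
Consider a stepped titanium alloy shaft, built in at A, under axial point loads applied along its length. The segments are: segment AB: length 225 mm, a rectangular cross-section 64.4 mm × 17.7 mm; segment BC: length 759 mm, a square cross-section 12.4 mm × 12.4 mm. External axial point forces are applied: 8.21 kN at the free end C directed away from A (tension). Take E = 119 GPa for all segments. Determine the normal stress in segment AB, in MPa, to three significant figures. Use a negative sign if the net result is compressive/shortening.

7.20 MPa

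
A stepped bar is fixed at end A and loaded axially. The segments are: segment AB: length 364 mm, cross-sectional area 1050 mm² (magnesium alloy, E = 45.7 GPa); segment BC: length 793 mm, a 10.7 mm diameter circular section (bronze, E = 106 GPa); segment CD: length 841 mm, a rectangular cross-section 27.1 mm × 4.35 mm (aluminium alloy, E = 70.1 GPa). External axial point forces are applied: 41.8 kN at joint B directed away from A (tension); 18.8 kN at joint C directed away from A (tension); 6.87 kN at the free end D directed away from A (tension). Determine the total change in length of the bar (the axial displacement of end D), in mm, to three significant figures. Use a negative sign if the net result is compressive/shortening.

Internal axial forces (sectioning from the free end, tension +): N_CD = 6.87 kN, N_BC = 25.67 kN, N_AB = 67.47 kN.
A_BC = 89.92 mm².
A_CD = 117.9 mm².
δ_AB = 67470·364/(1050·45700) = 0.5118 mm
δ_BC = 25670·793/(89.92·106000) = 2.136 mm
δ_CD = 6870·841/(117.9·70100) = 0.6992 mm
δ = Σδ_i = 3.347 mm.

3.35 mm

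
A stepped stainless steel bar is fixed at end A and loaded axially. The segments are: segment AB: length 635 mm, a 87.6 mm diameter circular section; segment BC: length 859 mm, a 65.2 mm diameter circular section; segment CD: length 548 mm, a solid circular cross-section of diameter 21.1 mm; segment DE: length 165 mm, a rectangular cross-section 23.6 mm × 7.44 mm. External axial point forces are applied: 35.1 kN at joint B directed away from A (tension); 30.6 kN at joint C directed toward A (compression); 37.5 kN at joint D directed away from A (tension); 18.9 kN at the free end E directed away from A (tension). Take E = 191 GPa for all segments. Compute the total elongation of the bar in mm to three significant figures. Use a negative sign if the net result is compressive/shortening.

Internal axial forces (sectioning from the free end, tension +): N_DE = 18.9 kN, N_CD = 56.4 kN, N_BC = 25.8 kN, N_AB = 60.9 kN.
A_AB = 6027 mm².
A_BC = 3339 mm².
A_CD = 349.7 mm².
A_DE = 175.6 mm².
δ_AB = 60900·635/(6027·191000) = 0.03359 mm
δ_BC = 25800·859/(3339·191000) = 0.03475 mm
δ_CD = 56400·548/(349.7·191000) = 0.4628 mm
δ_DE = 18900·165/(175.6·191000) = 0.09299 mm
δ = Σδ_i = 0.6241 mm.

0.624 mm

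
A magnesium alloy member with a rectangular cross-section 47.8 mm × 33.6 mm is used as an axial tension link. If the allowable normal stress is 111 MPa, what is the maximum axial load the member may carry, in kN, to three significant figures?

178 kN

A = 1606 mm².
P_max = σ_allow · A = 111 · 1606 = 178300 N = 178.3 kN.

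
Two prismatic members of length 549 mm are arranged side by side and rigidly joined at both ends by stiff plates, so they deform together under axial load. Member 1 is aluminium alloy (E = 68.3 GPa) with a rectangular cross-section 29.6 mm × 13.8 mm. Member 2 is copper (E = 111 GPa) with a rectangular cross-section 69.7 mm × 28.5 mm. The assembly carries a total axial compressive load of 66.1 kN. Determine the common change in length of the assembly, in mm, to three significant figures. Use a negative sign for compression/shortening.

-0.146 mm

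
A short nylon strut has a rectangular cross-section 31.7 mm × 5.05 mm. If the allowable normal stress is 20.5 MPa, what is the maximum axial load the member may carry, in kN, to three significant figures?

3.28 kN

A = 160.1 mm².
P_max = σ_allow · A = 20.5 · 160.1 = 3282 N = 3.282 kN.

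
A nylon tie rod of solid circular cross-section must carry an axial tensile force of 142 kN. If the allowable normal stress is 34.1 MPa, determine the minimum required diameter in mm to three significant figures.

Required area A ≥ P/σ_allow = 142000/34.1 = 4164 mm².
For a solid circular section, d ≥ √(4A/π) = 72.82 mm.

72.8 mm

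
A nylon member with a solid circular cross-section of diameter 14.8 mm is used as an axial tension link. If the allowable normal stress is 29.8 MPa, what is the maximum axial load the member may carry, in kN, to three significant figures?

5.13 kN

A = 172 mm².
P_max = σ_allow · A = 29.8 · 172 = 5127 N = 5.127 kN.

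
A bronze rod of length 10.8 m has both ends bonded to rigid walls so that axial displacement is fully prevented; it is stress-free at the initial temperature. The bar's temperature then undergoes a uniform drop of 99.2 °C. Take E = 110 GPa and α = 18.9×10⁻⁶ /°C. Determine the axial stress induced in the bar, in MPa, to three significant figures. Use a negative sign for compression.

Free thermal expansion αLΔT = 18.9e-6 · 10800 · -99.2 = -20.25 mm.
The walls impose strain ε = −(-20.25)/10800 = 1.8749e-03; σ = Eε = 110000 · 1.8749e-03 = 206.2 MPa.

206 MPa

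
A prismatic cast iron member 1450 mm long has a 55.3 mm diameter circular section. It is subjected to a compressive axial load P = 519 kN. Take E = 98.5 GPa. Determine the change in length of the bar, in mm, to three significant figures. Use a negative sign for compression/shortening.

-3.18 mm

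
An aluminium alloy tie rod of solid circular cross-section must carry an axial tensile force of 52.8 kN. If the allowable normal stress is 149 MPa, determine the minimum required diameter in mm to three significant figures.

21.2 mm

Required area A ≥ P/σ_allow = 52800/149 = 354.4 mm².
For a solid circular section, d ≥ √(4A/π) = 21.24 mm.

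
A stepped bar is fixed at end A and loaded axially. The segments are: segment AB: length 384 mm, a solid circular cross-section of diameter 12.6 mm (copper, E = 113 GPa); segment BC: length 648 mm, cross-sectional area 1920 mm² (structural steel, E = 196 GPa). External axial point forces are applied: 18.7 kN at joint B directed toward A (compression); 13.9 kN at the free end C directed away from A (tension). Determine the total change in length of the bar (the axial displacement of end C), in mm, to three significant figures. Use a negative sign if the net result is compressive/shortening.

-0.107 mm

Internal axial forces (sectioning from the free end, tension +): N_BC = 13.9 kN, N_AB = -4.8 kN.
A_AB = 124.7 mm².
δ_AB = -4800·384/(124.7·113000) = -0.1308 mm
δ_BC = 13900·648/(1920·196000) = 0.02393 mm
δ = Σδ_i = -0.1069 mm.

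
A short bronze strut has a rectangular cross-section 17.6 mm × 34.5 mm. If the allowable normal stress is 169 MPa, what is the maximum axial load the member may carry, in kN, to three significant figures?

103 kN

A = 607.2 mm².
P_max = σ_allow · A = 169 · 607.2 = 102600 N = 102.6 kN.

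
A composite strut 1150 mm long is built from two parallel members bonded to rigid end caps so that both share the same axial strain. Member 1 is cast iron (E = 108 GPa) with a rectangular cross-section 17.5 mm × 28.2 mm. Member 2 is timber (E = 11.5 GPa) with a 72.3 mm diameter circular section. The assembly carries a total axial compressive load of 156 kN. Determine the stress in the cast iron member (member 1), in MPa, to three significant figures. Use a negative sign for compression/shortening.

-168 MPa

A_1 = 493.5 mm².
A_2 = 4106 mm².
Equal strain + equilibrium ⇒ each member carries load in proportion to AE: A₁E₁ = 53300000 N, A₂E₂ = 47210000 N, ΣAE = 100500000 N.
σ₁ = P·E₁/ΣAE = -156000·108000/100500000 = -167.6 MPa.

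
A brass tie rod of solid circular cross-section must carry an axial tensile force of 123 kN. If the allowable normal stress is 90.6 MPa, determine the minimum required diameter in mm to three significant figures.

Required area A ≥ P/σ_allow = 123000/90.6 = 1358 mm².
For a solid circular section, d ≥ √(4A/π) = 41.58 mm.

41.6 mm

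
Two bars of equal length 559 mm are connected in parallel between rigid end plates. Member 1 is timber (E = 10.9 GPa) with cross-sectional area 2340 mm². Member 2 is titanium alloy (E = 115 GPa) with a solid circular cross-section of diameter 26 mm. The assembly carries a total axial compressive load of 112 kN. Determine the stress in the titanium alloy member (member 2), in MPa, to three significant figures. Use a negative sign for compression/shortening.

A_2 = 530.9 mm².
Equal strain + equilibrium ⇒ each member carries load in proportion to AE: A₁E₁ = 25510000 N, A₂E₂ = 61060000 N, ΣAE = 86560000 N.
σ₂ = P·E₂/ΣAE = -112000·115000/86560000 = -148.8 MPa.

-149 MPa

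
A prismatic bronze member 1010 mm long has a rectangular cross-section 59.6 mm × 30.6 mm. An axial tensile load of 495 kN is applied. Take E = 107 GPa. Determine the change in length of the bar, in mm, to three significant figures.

2.56 mm

A = 1824 mm².
δ_mech = NL/(AE) = 495000·1010/(1824·107000) = 2.562 mm.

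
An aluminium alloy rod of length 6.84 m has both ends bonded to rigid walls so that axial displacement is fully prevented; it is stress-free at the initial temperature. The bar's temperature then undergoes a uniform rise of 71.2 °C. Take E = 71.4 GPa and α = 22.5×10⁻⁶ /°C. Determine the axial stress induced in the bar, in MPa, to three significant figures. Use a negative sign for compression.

-114 MPa

Free thermal expansion αLΔT = 22.5e-6 · 6840 · 71.2 = 10.96 mm.
The walls impose strain ε = −(10.96)/6840 = -1.6020e-03; σ = Eε = 71400 · -1.6020e-03 = -114.4 MPa.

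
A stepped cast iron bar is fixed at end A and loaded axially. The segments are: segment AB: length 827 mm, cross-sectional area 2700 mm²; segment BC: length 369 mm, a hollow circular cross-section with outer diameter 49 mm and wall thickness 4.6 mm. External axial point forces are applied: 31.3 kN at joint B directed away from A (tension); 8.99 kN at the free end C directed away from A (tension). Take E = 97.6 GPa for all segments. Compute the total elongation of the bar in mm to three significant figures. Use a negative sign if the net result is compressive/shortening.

Internal axial forces (sectioning from the free end, tension +): N_BC = 8.99 kN, N_AB = 40.29 kN.
A_BC = 641.6 mm².
δ_AB = 40290·827/(2700·97600) = 0.1264 mm
δ_BC = 8990·369/(641.6·97600) = 0.05297 mm
δ = Σδ_i = 0.1794 mm.

0.179 mm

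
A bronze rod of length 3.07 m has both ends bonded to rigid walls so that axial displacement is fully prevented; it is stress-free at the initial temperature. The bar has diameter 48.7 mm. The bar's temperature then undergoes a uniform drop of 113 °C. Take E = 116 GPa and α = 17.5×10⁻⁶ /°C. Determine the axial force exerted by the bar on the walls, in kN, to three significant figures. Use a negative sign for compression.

427 kN

Free thermal expansion αLΔT = 17.5e-6 · 3070 · -113 = -6.071 mm.
The walls impose strain ε = −(-6.071)/3070 = 1.9775e-03; σ = Eε = 116000 · 1.9775e-03 = 229.4 MPa.
Wall reaction R = σ·A = 229.4·1863 = 427300 N = 427.3 kN.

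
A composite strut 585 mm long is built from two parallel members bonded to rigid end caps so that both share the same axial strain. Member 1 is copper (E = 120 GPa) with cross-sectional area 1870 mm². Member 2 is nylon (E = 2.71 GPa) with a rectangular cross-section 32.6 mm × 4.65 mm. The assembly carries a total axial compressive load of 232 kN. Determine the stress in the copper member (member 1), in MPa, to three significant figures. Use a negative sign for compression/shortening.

A_2 = 151.6 mm².
Equal strain + equilibrium ⇒ each member carries load in proportion to AE: A₁E₁ = 224400000 N, A₂E₂ = 410800 N, ΣAE = 224800000 N.
σ₁ = P·E₁/ΣAE = -232000·120000/224800000 = -123.8 MPa.

-124 MPa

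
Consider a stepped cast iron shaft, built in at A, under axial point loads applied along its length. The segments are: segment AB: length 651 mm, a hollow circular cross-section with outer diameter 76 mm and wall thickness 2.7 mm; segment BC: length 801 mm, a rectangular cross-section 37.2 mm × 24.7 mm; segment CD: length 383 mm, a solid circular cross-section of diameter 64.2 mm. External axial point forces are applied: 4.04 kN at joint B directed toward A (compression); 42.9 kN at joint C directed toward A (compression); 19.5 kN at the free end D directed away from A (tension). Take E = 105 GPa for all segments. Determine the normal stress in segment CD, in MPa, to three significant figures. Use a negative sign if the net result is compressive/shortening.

Internal axial forces (sectioning from the free end, tension +): N_CD = 19.5 kN, N_BC = -23.4 kN, N_AB = -27.44 kN.
A_CD = 3237 mm².
σ_CD = N_CD/A_CD = 19500/3237 = 6.024 MPa.

6.02 MPa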